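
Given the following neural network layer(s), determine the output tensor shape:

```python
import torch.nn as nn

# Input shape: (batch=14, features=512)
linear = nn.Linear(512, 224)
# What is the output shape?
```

Input: (14, 512) -> Output: (14, 224)

Answer: (14, 224)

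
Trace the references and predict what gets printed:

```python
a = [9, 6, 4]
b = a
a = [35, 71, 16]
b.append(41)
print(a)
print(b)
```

Key concept: rebinding vs mutation: a is rebound to a new list, b still points at the original.
Step by step:
`a = [9, 6, 4]` → a = [9, 6, 4]
`b = a` → b = [9, 6, 4] (same object as a)
`a = [35, 71, 16]` → a = [35, 71, 16]
`b.append(41)` → b = [9, 6, 4, 41]
`print(a)` → prints [35, 71, 16]
`print(b)` → prints [9, 6, 4, 41]

Answer:
[35, 71, 16]
[9, 6, 4, 41]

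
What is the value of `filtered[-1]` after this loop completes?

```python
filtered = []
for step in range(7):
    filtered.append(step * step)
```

Last element of squares 0 to 6
`filtered` takes the values: [] → [0] → [0, 1] → [0, 1, 4] → [0, 1, 4, 9] → [0, 1, 4, 9, 16] → [0, 1, 4, 9, 16, 25] → [0, 1, 4, 9, 16, 25, 36]
So `filtered[-1]` = 36

Answer: 36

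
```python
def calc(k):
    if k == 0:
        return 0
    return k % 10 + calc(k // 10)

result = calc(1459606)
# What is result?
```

Sum of digits of 1459606: 6 + 0 + 6 + 9 + 5 + 4 + 1 = 31

Answer: 31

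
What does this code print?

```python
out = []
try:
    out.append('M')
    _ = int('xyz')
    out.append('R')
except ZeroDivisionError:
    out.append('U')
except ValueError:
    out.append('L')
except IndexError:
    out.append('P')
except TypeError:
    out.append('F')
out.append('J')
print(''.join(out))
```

Execution trace: 'M' (try body) → 'L' (except ValueError) → 'J' (after the try/except). Output: MLJ

Answer: MLJ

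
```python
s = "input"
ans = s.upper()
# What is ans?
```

Trace:
`s = "input"` → s = 'input'
`ans = s.upper()` → ans = 'INPUT'
So ans = 'INPUT'

Answer: 'INPUT'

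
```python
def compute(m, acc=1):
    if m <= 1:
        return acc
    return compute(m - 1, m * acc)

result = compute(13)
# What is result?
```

Accumulator trace (n, acc): (13, 1) -> (12, 13) -> (11, 156) -> (10, 1716) -> (9, 17160) -> (8, 154440) -> (7, 1235520) -> (6, 8648640) -> (5, 51891840) -> (4, 259459200) -> (3, 1037836800) -> (2, 3113510400) -> (1, 6227020800) -> return 6227020800

Answer: 6227020800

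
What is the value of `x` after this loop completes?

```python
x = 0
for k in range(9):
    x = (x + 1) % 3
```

Increment mod 3, 9 times = 0
`x` takes the values: 0 → 1 → 2 → 0 → 1 → 2 → 0 → 1 → 2 → 0

Answer: 0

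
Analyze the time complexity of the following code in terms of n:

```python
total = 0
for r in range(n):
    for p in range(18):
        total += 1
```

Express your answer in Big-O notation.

Each loop level contributes: n × 1. Multiplying the contributions gives O(n).

Answer: O(n)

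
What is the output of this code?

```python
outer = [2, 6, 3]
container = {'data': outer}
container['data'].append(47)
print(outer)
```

Key concept: dict holds reference to list.
Step by step:
`outer = [2, 6, 3]` → outer = [2, 6, 3]
`container = {'data': outer}` → container = {'data': [2, 6, 3]}
`container['data'].append(47)` → outer = [2, 6, 3, 47]; container = {'data': [2, 6, 3, 47]}
`print(outer)` → prints [2, 6, 3, 47]

Answer: [2, 6, 3, 47]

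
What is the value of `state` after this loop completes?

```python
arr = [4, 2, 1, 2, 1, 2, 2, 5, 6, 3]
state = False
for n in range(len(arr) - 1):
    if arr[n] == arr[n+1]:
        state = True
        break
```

Check consecutive duplicates in [4, 2, 1, 2, 1, 2, 2, 5, 6, 3]
`state` takes the values: False → True

Answer: True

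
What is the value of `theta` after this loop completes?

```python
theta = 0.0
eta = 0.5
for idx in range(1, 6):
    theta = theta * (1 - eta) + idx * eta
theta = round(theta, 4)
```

Moving average with lr=0.5
`theta` takes the values: 0.0 → 0.5 → 1.25 → 2.125 → 3.0625 → 4.03125 → 4.0312

Answer: 4.0312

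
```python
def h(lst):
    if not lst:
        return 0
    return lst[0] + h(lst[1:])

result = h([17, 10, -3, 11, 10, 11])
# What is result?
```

17 + 10 + (-3) + 11 + 10 + 11 + 0 = 56

Answer: 56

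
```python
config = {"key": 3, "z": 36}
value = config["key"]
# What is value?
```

Trace:
`config = {"key": 3, "z": 36}` → config = {'key': 3, 'z': 36}
`value = config["key"]` → value = 3
So value = 3

Answer: 3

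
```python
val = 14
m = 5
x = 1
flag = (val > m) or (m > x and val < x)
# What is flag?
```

Trace:
`val = 14` → val = 14
`m = 5` → m = 5
`x = 1` → x = 1
`flag = (val > m) or (m > x and val < x)` → flag = True
So flag = True

Answer: True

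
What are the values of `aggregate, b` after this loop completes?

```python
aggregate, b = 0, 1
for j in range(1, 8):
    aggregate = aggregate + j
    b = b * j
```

Sum and factorial of 1 to 7
`aggregate, b` takes the values: (0, 1) → (1, 1) → (3, 1) → (3, 2) → (6, 2) → (6, 6) → (10, 6) → (10, 24) → (15, 24) → (15, 120) → (21, 120) → (21, 720) → (28, 720) → (28, 5040)

Answer: 28, 5040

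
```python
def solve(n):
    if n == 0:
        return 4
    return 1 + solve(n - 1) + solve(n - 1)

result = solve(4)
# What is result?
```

solve(n) = 1 + 2·solve(n-1), solve(0)=4. Closed form: (4+1)·2^4 - 1 = 79.

Answer: 79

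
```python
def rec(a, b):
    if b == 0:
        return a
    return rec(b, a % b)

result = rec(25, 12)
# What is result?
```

rec(25, 12) -> rec(12, 1) -> rec(1, 0) -> 1

Answer: 1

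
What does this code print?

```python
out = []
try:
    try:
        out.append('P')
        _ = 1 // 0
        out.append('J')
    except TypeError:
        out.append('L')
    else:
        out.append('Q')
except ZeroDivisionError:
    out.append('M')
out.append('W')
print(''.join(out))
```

Execution trace: 'P' (try body) → 'M' (outer except ZeroDivisionError) → 'W' (after the try/except). Output: PMW

Answer: PMW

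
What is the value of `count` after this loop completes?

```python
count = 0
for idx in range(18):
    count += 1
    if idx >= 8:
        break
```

Loop breaks when idx reaches 8, count is 9
`count` takes the values: 0 → 1 → 2 → 3 → 4 → 5 → 6 → 7 → 8 → 9

Answer: 9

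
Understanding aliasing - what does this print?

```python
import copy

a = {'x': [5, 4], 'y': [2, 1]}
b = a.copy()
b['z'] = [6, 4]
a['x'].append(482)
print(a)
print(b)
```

Key concept: shallow copy of dict with mutable values.
Step by step:
`a = {'x': [5, 4], 'y': [2, 1]}` → a = {'x': [5, 4], 'y': [2, 1]}
`b = a.copy()` → b = {'x': [5, 4], 'y': [2, 1]}
`b['z'] = [6, 4]` → b = {'x': [5, 4], 'y': [2, 1], 'z': [6, 4]}
`a['x'].append(482)` → a = {'x': [5, 4, 482], 'y': [2, 1]}; b = {'x': [5, 4, 482], 'y': [2, 1], 'z': [6, 4]}
`print(a)` → prints {'x': [5, 4, 482], 'y': [2, 1]}
`print(b)` → prints {'x': [5, 4, 482], 'y': [2, 1], 'z': [6, 4]}

Answer:
{'x': [5, 4, 482], 'y': [2, 1]}
{'x': [5, 4, 482], 'y': [2, 1], 'z': [6, 4]}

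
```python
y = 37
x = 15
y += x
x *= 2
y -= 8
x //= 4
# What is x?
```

Trace:
`y = 37` → y = 37
`x = 15` → x = 15
`y += x` → y = 52
`x *= 2` → x = 30
`y -= 8` → y = 44
`x //= 4` → x = 7
So x = 7

Answer: 7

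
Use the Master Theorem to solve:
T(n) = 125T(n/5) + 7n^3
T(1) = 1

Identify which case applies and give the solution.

a=125, b=5, f(n)=7n^3. log_5(125) = 3. Since c=3 = 3, Case 2 applies: T(n) = Θ(n^log_b(a) · log n) = O(n^3 log n).

Answer: O(n^3 log n) - Case 2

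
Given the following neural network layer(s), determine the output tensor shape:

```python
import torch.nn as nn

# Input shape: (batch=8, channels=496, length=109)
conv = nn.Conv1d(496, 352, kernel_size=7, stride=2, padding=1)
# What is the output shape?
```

Input: (8, 496, 109) -> Output: (8, 352, 53)

Answer: (8, 352, 53)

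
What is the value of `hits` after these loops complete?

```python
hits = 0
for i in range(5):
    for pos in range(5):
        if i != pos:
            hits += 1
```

5² - 5 (exclude diagonal)
`hits` takes the values: 0 → 1 → 2 → 3 → 4 → 5 → 6 → 7 → 8 → 9 → 10 → 11 → 12 → 13 → 14 → 15 → 16 → 17 → 18 → 19 → 20

Answer: 20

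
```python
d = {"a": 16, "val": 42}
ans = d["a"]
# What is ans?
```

Trace:
`d = {"a": 16, "val": 42}` → d = {'a': 16, 'val': 42}
`ans = d["a"]` → ans = 16
So ans = 16

Answer: 16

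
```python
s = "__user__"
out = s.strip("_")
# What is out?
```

Trace:
`s = "__user__"` → s = '__user__'
`out = s.strip("_")` → out = 'user'
So out = 'user'

Answer: 'user'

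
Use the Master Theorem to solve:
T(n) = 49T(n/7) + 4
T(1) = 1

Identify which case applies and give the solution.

a=49, b=7, f(n)=4. log_7(49) = 2. Since c=0 < 2, Case 1 applies: T(n) = Θ(n^log_b(a)) = O(n^2).

Answer: O(n^2) - Case 1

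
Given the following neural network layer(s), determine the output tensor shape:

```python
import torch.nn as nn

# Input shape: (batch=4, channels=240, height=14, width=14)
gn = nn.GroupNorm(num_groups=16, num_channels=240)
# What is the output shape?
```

Input: (4, 240, 14, 14) -> Output: (4, 240, 14, 14)

Answer: (4, 240, 14, 14)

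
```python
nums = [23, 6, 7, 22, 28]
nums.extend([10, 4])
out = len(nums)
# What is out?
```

Trace:
`nums = [23, 6, 7, 22, 28]` → nums = [23, 6, 7, 22, 28]
`nums.extend([10, 4])` → nums = [23, 6, 7, 22, 28, 10, 4]
`out = len(nums)` → out = 7
So out = 7

Answer: 7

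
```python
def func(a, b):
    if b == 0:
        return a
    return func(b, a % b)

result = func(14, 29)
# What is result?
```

func(14, 29) -> func(29, 14) -> func(14, 1) -> func(1, 0) -> 1

Answer: 1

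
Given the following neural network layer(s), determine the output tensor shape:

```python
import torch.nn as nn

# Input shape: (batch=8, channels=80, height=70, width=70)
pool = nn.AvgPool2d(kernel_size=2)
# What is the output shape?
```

Input: (8, 80, 70, 70) -> Output: (8, 80, 35, 35)

Answer: (8, 80, 35, 35)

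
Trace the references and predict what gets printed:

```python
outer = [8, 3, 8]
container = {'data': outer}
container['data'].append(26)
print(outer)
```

Key concept: dict holds reference to list.
Step by step:
`outer = [8, 3, 8]` → outer = [8, 3, 8]
`container = {'data': outer}` → container = {'data': [8, 3, 8]}
`container['data'].append(26)` → outer = [8, 3, 8, 26]; container = {'data': [8, 3, 8, 26]}
`print(outer)` → prints [8, 3, 8, 26]

Answer: [8, 3, 8, 26]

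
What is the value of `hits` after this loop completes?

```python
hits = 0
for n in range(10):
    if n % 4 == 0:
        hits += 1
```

Count numbers divisible by 4 in range(10)
`hits` takes the values: 0 → 1 → 2 → 3

Answer: 3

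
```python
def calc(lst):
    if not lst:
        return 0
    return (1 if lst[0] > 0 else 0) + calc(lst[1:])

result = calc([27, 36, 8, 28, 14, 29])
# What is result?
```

Count of positive elements in [27, 36, 8, 28, 14, 29] = 6

Answer: 6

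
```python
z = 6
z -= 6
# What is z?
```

Trace:
`z = 6` → z = 6
`z -= 6` → z = 0
So z = 0

Answer: 0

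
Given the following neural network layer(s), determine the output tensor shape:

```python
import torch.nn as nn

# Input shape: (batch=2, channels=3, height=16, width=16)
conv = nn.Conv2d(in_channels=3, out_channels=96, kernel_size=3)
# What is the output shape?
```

Input: (2, 3, 16, 16) -> Output: (2, 96, 14, 14)

Answer: (2, 96, 14, 14)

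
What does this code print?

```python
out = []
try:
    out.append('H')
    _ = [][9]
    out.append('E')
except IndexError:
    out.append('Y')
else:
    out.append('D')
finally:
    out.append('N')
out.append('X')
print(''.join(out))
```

Execution trace: 'H' (try body) → 'Y' (except IndexError) → 'N' (finally) → 'X' (after the try/except). Output: HYNX

Answer: HYNX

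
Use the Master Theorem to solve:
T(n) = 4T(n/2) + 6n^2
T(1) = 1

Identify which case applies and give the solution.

a=4, b=2, f(n)=6n^2. log_2(4) = 2. Since c=2 = 2, Case 2 applies: T(n) = Θ(n^log_b(a) · log n) = O(n^2 log n).

Answer: O(n^2 log n) - Case 2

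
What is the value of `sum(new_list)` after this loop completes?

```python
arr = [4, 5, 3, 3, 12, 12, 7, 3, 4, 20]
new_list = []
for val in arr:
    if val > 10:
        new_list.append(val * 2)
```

Sum of doubled values > 10
`new_list` takes the values: [] → [24] → [24, 24] → [24, 24, 40]
So `sum(new_list)` = 88

Answer: 88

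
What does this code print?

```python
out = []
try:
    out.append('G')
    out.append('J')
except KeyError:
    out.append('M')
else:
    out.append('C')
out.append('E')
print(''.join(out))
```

Execution trace: 'G' (try body) → 'J' (try body, no exception) → 'C' (else) → 'E' (after the try/except). Output: GJCE

Answer: GJCE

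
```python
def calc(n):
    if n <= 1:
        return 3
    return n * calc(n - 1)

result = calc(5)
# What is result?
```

calc(5) = 5 * 4 * 3 * 2 * 3 = 360

Answer: 360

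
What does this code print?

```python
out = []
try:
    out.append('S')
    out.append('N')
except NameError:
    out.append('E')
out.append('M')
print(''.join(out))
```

Execution trace: 'S' (try body) → 'N' (try body, no exception) → 'M' (after the try/except). Output: SNM

Answer: SNM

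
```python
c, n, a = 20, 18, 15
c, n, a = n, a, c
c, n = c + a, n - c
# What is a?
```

Trace:
`c, n, a = 20, 18, 15` → c = 20; n = 18; a = 15
`c, n, a = n, a, c` → c = 18; n = 15; a = 20
`c, n = c + a, n - c` → c = 38; n = -3
So a = 20

Answer: 20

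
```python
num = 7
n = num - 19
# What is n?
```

Trace:
`num = 7` → num = 7
`n = num - 19` → n = -12
So n = -12

Answer: -12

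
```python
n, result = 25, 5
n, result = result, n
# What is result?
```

Trace:
`n, result = 25, 5` → n = 25; result = 5
`n, result = result, n` → n = 5; result = 25
So result = 25

Answer: 25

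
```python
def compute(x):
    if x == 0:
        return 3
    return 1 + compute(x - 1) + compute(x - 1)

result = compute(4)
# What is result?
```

compute(x) = 1 + 2·compute(x-1), compute(0)=3. Closed form: (3+1)·2^4 - 1 = 63.

Answer: 63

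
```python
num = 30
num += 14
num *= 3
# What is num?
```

Trace:
`num = 30` → num = 30
`num += 14` → num = 44
`num *= 3` → num = 132
So num = 132

Answer: 132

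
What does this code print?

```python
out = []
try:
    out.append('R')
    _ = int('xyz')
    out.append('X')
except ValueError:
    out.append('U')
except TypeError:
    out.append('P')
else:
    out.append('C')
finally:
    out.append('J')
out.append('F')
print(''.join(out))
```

Execution trace: 'R' (try body) → 'U' (except ValueError) → 'J' (finally) → 'F' (after the try/except). Output: RUJF

Answer: RUJF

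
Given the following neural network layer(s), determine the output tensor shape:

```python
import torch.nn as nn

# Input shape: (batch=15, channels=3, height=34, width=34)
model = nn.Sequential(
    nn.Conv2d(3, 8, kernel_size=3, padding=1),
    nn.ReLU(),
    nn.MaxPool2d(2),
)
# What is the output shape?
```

Input: (15, 3, 34, 34) -> after Conv2d: (15, 8, 34, 34) -> after ReLU: (15, 8, 34, 34) -> Output: (15, 8, 17, 17)

Answer: (15, 8, 17, 17)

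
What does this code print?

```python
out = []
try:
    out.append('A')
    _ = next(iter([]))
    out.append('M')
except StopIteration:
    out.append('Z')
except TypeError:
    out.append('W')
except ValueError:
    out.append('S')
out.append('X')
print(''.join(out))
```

Execution trace: 'A' (try body) → 'Z' (except StopIteration) → 'X' (after the try/except). Output: AZX

Answer: AZX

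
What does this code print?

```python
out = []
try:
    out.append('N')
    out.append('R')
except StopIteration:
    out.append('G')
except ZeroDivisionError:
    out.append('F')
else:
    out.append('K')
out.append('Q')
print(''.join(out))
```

Execution trace: 'N' (try body) → 'R' (try body, no exception) → 'K' (else) → 'Q' (after the try/except). Output: NRKQ

Answer: NRKQ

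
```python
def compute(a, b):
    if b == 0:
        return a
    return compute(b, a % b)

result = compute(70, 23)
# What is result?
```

compute(70, 23) -> compute(23, 1) -> compute(1, 0) -> 1

Answer: 1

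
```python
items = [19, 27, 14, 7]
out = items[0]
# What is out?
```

Trace:
`items = [19, 27, 14, 7]` → items = [19, 27, 14, 7]
`out = items[0]` → out = 19
So out = 19

Answer: 19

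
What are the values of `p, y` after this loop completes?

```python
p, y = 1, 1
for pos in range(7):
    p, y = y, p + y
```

Fibonacci: after 7 iterations
`p, y` takes the values: (1, 1) → (1, 2) → (2, 3) → (3, 5) → (5, 8) → (8, 13) → (13, 21) → (21, 34)

Answer: 21, 34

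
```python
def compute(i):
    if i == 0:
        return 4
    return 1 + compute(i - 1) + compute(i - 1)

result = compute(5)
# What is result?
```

compute(i) = 1 + 2·compute(i-1), compute(0)=4. Closed form: (4+1)·2^5 - 1 = 159.

Answer: 159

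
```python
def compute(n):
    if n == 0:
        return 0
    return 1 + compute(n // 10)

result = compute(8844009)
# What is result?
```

Count of digits of 8844009: 7

Answer: 7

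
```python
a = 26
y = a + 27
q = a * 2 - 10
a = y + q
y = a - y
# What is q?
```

Trace:
`a = 26` → a = 26
`y = a + 27` → y = 53
`q = a * 2 - 10` → q = 42
`a = y + q` → a = 95
`y = a - y` → y = 42
So q = 42

Answer: 42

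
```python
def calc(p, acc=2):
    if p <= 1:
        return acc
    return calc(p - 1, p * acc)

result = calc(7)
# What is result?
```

Accumulator trace (n, acc): (7, 2) -> (6, 14) -> (5, 84) -> (4, 420) -> (3, 1680) -> (2, 5040) -> (1, 10080) -> return 10080

Answer: 10080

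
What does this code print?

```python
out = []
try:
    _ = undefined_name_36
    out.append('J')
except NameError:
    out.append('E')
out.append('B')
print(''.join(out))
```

Execution trace: 'E' (except NameError) → 'B' (after the try/except). Output: EB

Answer: EB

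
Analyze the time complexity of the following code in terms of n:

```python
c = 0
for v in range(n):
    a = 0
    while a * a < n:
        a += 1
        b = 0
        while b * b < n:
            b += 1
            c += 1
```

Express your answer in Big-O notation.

Each loop level contributes: n × √n × √n. Multiplying the contributions gives O(n^2).

Answer: O(n^2)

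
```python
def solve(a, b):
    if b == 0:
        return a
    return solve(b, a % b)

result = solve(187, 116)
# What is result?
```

solve(187, 116) -> solve(116, 71) -> solve(71, 45) -> solve(45, 26) -> solve(26, 19) -> solve(19, 7) -> solve(7, 5) -> solve(5, 2) -> solve(2, 1) -> solve(1, 0) -> 1

Answer: 1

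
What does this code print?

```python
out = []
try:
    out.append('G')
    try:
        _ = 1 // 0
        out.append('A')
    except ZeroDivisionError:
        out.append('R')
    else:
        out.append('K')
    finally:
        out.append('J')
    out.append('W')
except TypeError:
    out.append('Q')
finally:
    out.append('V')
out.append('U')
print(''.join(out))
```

Execution trace: 'G' (try body) → 'R' (inner except ZeroDivisionError) → 'J' (inner finally) → 'W' (try body, no exception) → 'V' (finally) → 'U' (after the try/except). Output: GRJWVU

Answer: GRJWVU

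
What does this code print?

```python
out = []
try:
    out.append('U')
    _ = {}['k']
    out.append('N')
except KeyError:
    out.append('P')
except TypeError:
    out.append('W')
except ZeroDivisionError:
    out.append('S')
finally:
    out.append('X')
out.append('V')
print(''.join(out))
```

Execution trace: 'U' (try body) → 'P' (except KeyError) → 'X' (finally) → 'V' (after the try/except). Output: UPXV

Answer: UPXV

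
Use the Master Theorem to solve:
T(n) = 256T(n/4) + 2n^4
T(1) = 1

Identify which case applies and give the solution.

a=256, b=4, f(n)=2n^4. log_4(256) = 4. Since c=4 = 4, Case 2 applies: T(n) = Θ(n^log_b(a) · log n) = O(n^4 log n).

Answer: O(n^4 log n) - Case 2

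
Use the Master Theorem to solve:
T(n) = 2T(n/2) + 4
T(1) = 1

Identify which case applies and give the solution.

a=2, b=2, f(n)=4. log_2(2) = 1. Since c=0 < 1, Case 1 applies: T(n) = Θ(n^log_b(a)) = O(n).

Answer: O(n) - Case 1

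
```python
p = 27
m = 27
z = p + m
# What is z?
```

Trace:
`p = 27` → p = 27
`m = 27` → m = 27
`z = p + m` → z = 54
So z = 54

Answer: 54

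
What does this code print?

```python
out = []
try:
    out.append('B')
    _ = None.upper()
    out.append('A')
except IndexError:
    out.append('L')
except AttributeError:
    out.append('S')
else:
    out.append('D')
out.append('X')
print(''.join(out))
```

Execution trace: 'B' (try body) → 'S' (except AttributeError) → 'X' (after the try/except). Output: BSX

Answer: BSX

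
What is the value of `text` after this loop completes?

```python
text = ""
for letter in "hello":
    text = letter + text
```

Reverse 'hello'
`text` takes the values: "" → "h" → "eh" → "leh" → "lleh" → "olleh"

Answer: "olleh"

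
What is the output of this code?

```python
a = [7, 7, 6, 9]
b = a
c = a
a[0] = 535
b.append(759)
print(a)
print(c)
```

Key concept: multiple aliases.
Step by step:
`a = [7, 7, 6, 9]` → a = [7, 7, 6, 9]
`b = a` → b = [7, 7, 6, 9] (same object as a)
`c = a` → c = [7, 7, 6, 9] (same object as a, b)
`a[0] = 535` → a = [535, 7, 6, 9] (same object as b, c); b = [535, 7, 6, 9] (same object as a, c); c = [535, 7, 6, 9] (same object as a, b)
`b.append(759)` → a = [535, 7, 6, 9, 759] (same object as b, c); b = [535, 7, 6, 9, 759] (same object as a, c); c = [535, 7, 6, 9, 759] (same object as a, b)
`print(a)` → prints [535, 7, 6, 9, 759]
`print(c)` → prints [535, 7, 6, 9, 759]

Answer:
[535, 7, 6, 9, 759]
[535, 7, 6, 9, 759]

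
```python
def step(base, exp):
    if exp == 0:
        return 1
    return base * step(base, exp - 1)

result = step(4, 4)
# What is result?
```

step(4, 4) = 4 * 4 * 4 * 4 = 256

Answer: 256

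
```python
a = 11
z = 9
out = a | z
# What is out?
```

Trace:
`a = 11` → a = 11
`z = 9` → z = 9
`out = a | z` → out = 11
So out = 11

Answer: 11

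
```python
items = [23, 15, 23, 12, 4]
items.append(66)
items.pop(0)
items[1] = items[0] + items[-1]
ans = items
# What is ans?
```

Trace:
`items = [23, 15, 23, 12, 4]` → items = [23, 15, 23, 12, 4]
`items.append(66)` → items = [23, 15, 23, 12, 4, 66]
`items.pop(0)` → items = [15, 23, 12, 4, 66]
`items[1] = items[0] + items[-1]` → items = [15, 81, 12, 4, 66]
`ans = items` → ans = [15, 81, 12, 4, 66]
So ans = [15, 81, 12, 4, 66]

Answer: [15, 81, 12, 4, 66]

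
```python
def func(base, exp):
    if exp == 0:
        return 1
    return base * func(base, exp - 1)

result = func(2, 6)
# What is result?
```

func(2, 6) = 2 * 2 * 2 * 2 * 2 * 2 = 64

Answer: 64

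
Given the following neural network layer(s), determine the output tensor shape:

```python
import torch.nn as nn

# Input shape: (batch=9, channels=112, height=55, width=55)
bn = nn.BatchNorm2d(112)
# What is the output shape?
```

Input: (9, 112, 55, 55) -> Output: (9, 112, 55, 55)

Answer: (9, 112, 55, 55)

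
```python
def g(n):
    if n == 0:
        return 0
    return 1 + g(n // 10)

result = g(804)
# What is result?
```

Count of digits of 804: 3

Answer: 3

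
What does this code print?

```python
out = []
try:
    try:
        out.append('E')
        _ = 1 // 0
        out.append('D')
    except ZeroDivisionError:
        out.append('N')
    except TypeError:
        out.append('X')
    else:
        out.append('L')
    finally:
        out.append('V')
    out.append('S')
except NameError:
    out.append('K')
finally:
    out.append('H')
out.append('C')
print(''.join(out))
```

Execution trace: 'E' (inner try body) → 'N' (inner except ZeroDivisionError) → 'V' (inner finally) → 'S' (try body, no exception) → 'H' (finally) → 'C' (after the try/except). Output: ENVSHC

Answer: ENVSHC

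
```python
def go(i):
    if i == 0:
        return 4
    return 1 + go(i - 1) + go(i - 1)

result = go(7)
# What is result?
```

go(i) = 1 + 2·go(i-1), go(0)=4. Closed form: (4+1)·2^7 - 1 = 639.

Answer: 639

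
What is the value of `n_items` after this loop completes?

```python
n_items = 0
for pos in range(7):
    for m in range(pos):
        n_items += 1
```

Triangle number: 0+1+2+...+6
`n_items` takes the values: 0 → 1 → 2 → 3 → 4 → 5 → 6 → 7 → 8 → 9 → 10 → 11 → 12 → 13 → 14 → 15 → 16 → 17 → 18 → 19 → 20 → 21

Answer: 21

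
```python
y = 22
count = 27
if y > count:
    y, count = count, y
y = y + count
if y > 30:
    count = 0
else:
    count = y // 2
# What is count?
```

Trace:
`y = 22` → y = 22
`count = 27` → count = 27
`if y > count: ...` → y > count is False → no variable changes
`y = y + count` → y = 49
`if y > 30: ...` → y > 30 is True → count = 0
So count = 0

Answer: 0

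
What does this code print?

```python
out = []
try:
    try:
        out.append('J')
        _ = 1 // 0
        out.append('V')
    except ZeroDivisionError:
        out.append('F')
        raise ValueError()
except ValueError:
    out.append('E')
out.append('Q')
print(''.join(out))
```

Execution trace: 'J' (inner try body) → 'F' (inner except ZeroDivisionError) → 'E' (outer except ValueError) → 'Q' (after the try/except). Output: JFEQ

Answer: JFEQ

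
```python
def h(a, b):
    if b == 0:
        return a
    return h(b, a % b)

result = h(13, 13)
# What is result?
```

h(13, 13) -> h(13, 0) -> 13

Answer: 13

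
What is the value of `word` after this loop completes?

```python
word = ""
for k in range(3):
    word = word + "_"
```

Repeat '_' 3 times
`word` takes the values: "" → "_" → "__" → "___"

Answer: "___"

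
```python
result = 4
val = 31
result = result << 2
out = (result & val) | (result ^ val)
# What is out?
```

Trace:
`result = 4` → result = 4
`val = 31` → val = 31
`result = result << 2` → result = 16
`out = (result & val) | (result ^ val)` → out = 31
So out = 31

Answer: 31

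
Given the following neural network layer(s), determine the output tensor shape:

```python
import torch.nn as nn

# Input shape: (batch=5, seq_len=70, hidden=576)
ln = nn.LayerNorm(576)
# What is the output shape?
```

Input: (5, 70, 576) -> Output: (5, 70, 576)

Answer: (5, 70, 576)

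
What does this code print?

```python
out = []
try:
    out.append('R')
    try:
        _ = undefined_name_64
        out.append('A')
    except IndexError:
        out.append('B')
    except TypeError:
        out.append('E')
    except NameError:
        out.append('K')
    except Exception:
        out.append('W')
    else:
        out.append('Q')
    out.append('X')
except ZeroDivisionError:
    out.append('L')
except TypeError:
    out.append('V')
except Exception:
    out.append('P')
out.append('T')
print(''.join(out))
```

Execution trace: 'R' (try body) → 'K' (inner except NameError) → 'X' (try body, no exception) → 'T' (after the try/except). Output: RKXT

Answer: RKXT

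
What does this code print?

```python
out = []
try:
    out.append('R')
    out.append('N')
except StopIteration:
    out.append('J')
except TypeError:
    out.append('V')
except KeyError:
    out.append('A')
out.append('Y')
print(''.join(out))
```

Execution trace: 'R' (try body) → 'N' (try body, no exception) → 'Y' (after the try/except). Output: RNY

Answer: RNY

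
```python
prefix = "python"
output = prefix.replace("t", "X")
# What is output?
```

Trace:
`prefix = "python"` → prefix = 'python'
`output = prefix.replace("t", "X")` → output = 'pyXhon'
So output = 'pyXhon'

Answer: 'pyXhon'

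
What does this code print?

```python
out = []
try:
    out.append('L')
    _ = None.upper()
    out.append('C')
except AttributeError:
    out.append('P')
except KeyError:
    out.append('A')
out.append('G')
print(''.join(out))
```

Execution trace: 'L' (try body) → 'P' (except AttributeError) → 'G' (after the try/except). Output: LPG

Answer: LPG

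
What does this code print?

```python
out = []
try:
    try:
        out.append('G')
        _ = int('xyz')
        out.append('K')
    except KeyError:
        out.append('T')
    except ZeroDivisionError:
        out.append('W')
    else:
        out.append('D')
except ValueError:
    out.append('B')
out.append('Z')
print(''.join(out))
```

Execution trace: 'G' (inner try body) → 'B' (outer except ValueError) → 'Z' (after the try/except). Output: GBZ

Answer: GBZ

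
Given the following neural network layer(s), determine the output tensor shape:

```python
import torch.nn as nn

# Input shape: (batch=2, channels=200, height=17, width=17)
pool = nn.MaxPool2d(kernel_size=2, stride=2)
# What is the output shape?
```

Input: (2, 200, 17, 17) -> Output: (2, 200, 8, 8)

Answer: (2, 200, 8, 8)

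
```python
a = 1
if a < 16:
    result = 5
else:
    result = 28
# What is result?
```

Trace:
`a = 1` → a = 1
`if a < 16: ...` → a < 16 is True → result = 5
So result = 5

Answer: 5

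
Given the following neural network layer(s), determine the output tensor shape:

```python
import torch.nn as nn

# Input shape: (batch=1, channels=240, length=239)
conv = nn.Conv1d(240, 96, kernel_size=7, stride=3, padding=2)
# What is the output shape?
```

Input: (1, 240, 239) -> Output: (1, 96, 79)

Answer: (1, 96, 79)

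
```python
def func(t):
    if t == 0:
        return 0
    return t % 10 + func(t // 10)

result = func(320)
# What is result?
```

Sum of digits of 320: 0 + 2 + 3 = 5

Answer: 5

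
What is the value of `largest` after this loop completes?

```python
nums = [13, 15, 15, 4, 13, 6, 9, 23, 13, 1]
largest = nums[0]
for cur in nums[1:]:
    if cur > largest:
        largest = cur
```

Maximum of [13, 15, 15, 4, 13, 6, 9, 23, 13, 1]
`largest` takes the values: 13 → 15 → 23

Answer: 23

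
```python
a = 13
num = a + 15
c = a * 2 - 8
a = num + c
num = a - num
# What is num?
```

Trace:
`a = 13` → a = 13
`num = a + 15` → num = 28
`c = a * 2 - 8` → c = 18
`a = num + c` → a = 46
`num = a - num` → num = 18
So num = 18

Answer: 18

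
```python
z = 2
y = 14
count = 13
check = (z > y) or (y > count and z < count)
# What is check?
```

Trace:
`z = 2` → z = 2
`y = 14` → y = 14
`count = 13` → count = 13
`check = (z > y) or (y > count and z < count)` → check = True
So check = True

Answer: True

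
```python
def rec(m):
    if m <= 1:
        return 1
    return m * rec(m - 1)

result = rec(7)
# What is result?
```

rec(7) = 7 * 6 * 5 * 4 * 3 * 2 * 1 = 5040

Answer: 5040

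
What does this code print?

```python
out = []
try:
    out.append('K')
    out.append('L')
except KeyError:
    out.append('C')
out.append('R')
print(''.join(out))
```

Execution trace: 'K' (try body) → 'L' (try body, no exception) → 'R' (after the try/except). Output: KLR

Answer: KLR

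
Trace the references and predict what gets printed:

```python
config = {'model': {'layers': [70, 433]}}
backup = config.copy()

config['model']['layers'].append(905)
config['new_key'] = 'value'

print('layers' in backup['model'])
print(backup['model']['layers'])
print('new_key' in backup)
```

Key concept: shallow copy gotcha with nested dict.
Step by step:
`config = {'model': {'layers': [70, 433]}}` → config = {'model': {'layers': [70, 433]}}
`backup = config.copy()` → backup = {'model': {'layers': [70, 433]}}
`config['model']['layers'].append(905)` → config = {'model': {'layers': [70, 433, 905]}}; backup = {'model': {'layers': [70, 433, 905]}}
`config['new_key'] = 'value'` → config = {'model': {'layers': [70, 433, 905]}, 'new_key': 'value'}
`print('layers' in backup['model'])` → prints True
`print(backup['model']['layers'])` → prints [70, 433, 905]
`print('new_key' in backup)` → prints False

Answer:
True
[70, 433, 905]
False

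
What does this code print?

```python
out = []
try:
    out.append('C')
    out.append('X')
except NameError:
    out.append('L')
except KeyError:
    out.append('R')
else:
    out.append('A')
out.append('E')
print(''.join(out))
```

Execution trace: 'C' (try body) → 'X' (try body, no exception) → 'A' (else) → 'E' (after the try/except). Output: CXAE

Answer: CXAE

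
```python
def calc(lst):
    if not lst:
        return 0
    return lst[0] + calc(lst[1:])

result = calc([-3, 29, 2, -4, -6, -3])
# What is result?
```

(-3) + 29 + 2 + (-4) + (-6) + (-3) + 0 = 15

Answer: 15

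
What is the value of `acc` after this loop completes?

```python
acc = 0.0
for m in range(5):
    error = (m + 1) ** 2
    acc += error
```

Sum of squared losses 1² + 2² + ... + 5²
`acc` takes the values: 0.0 → 1.0 → 5.0 → 14.0 → 30.0 → 55.0

Answer: 55.0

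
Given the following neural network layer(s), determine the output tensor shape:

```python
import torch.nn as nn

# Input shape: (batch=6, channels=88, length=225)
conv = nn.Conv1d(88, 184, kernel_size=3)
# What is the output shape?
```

Input: (6, 88, 225) -> Output: (6, 184, 223)

Answer: (6, 184, 223)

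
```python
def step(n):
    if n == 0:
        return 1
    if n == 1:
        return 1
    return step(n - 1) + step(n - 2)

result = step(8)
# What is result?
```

Build up from base cases: step(0)=1, step(1)=1, step(2)=2, step(3)=3, step(4)=5, step(5)=8, step(6)=13, ..., step(8)=34

Answer: 34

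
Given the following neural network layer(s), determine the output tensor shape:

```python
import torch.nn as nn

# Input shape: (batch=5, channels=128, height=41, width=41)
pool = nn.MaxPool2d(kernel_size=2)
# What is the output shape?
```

Input: (5, 128, 41, 41) -> Output: (5, 128, 20, 20)

Answer: (5, 128, 20, 20)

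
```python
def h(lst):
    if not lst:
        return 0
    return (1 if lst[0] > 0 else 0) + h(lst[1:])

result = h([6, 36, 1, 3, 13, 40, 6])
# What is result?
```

Count of positive elements in [6, 36, 1, 3, 13, 40, 6] = 7

Answer: 7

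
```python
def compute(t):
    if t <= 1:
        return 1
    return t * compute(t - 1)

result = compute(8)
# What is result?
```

compute(8) = 8 * 7 * 6 * 5 * 4 * 3 * 2 * 1 = 40320

Answer: 40320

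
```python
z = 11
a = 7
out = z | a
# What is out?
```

Trace:
`z = 11` → z = 11
`a = 7` → a = 7
`out = z | a` → out = 15
So out = 15

Answer: 15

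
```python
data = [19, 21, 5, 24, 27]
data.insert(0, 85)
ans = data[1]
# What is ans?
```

Trace:
`data = [19, 21, 5, 24, 27]` → data = [19, 21, 5, 24, 27]
`data.insert(0, 85)` → data = [85, 19, 21, 5, 24, 27]
`ans = data[1]` → ans = 19
So ans = 19

Answer: 19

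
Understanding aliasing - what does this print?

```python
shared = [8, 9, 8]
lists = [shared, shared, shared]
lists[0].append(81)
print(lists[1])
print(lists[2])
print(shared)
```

Key concept: list of same reference.
Step by step:
`shared = [8, 9, 8]` → shared = [8, 9, 8]
`lists = [shared, shared, shared]` → lists = [[8, 9, 8], [8, 9, 8], [8, 9, 8]]
`lists[0].append(81)` → shared = [8, 9, 8, 81]; lists = [[8, 9, 8, 81], [8, 9, 8, 81], [8, 9, 8, 81]]
`print(lists[1])` → prints [8, 9, 8, 81]
`print(lists[2])` → prints [8, 9, 8, 81]
`print(shared)` → prints [8, 9, 8, 81]

Answer:
[8, 9, 8, 81]
[8, 9, 8, 81]
[8, 9, 8, 81]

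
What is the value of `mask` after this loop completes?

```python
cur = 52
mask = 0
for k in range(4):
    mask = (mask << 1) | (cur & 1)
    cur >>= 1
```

Reverse lowest 4 bits of 52
`mask` takes the values: 0 → 1 → 2

Answer: 2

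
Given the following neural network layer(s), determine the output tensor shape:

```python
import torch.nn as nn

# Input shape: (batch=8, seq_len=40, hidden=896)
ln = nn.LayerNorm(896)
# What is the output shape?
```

Input: (8, 40, 896) -> Output: (8, 40, 896)

Answer: (8, 40, 896)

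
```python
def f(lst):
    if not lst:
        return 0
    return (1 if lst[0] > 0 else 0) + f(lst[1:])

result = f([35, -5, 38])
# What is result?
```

Count of positive elements in [35, -5, 38] = 2

Answer: 2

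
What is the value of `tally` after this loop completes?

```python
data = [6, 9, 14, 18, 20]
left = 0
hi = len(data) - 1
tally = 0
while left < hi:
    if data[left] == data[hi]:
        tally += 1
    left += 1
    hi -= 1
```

Count matching pairs from ends
`tally` takes the values: 0

Answer: 0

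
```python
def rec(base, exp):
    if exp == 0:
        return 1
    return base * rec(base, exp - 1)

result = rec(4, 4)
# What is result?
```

rec(4, 4) = 4 * 4 * 4 * 4 = 256

Answer: 256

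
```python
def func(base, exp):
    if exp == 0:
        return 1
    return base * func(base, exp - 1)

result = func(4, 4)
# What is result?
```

func(4, 4) = 4 * 4 * 4 * 4 = 256

Answer: 256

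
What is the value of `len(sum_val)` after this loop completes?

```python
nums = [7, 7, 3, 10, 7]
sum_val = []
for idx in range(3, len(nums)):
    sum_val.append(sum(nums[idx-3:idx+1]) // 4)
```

Number of 4-element averages
`sum_val` takes the values: [] → [6] → [6, 6]
So `len(sum_val)` = 2

Answer: 2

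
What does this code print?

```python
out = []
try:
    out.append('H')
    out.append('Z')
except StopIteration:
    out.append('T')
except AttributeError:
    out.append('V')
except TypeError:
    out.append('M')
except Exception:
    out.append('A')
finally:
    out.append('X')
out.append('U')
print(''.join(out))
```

Execution trace: 'H' (try body) → 'Z' (try body, no exception) → 'X' (finally) → 'U' (after the try/except). Output: HZXU

Answer: HZXU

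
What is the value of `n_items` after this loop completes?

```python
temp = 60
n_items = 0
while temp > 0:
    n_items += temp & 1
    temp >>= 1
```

Count set bits in 60 (binary: 0b111100)
`n_items` takes the values: 0 → 1 → 2 → 3 → 4

Answer: 4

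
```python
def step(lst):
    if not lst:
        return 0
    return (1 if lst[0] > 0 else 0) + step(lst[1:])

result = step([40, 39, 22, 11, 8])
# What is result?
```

Count of positive elements in [40, 39, 22, 11, 8] = 5

Answer: 5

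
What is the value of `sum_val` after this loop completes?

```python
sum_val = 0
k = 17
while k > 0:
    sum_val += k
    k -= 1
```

Sum 17 down to 1
`sum_val` takes the values: 0 → 17 → 33 → 48 → 62 → 75 → 87 → 98 → 108 → 117 → 125 → 132 → 138 → 143 → 147 → 150 → 152 → 153

Answer: 153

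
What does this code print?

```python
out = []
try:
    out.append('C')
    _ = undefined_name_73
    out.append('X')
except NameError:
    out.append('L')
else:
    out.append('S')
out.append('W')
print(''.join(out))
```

Execution trace: 'C' (try body) → 'L' (except NameError) → 'W' (after the try/except). Output: CLW

Answer: CLW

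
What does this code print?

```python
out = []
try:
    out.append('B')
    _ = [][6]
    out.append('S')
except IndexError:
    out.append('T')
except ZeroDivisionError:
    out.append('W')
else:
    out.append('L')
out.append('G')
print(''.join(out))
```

Execution trace: 'B' (try body) → 'T' (except IndexError) → 'G' (after the try/except). Output: BTG

Answer: BTG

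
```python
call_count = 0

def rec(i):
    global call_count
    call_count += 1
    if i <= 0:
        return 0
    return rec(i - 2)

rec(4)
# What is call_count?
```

Linear recursion stepping by 2: 3 calls from i=4 down to ≤0.

Answer: 3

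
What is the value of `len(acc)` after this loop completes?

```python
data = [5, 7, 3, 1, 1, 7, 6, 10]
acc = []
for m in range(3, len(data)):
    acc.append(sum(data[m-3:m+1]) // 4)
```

Number of 4-element averages
`acc` takes the values: [] → [4] → [4, 3] → [4, 3, 3] → [4, 3, 3, 3] → [4, 3, 3, 3, 6]
So `len(acc)` = 5

Answer: 5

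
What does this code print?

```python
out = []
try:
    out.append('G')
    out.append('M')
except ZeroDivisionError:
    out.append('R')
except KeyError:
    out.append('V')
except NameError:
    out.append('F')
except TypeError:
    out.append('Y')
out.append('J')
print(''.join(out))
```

Execution trace: 'G' (try body) → 'M' (try body, no exception) → 'J' (after the try/except). Output: GMJ

Answer: GMJ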